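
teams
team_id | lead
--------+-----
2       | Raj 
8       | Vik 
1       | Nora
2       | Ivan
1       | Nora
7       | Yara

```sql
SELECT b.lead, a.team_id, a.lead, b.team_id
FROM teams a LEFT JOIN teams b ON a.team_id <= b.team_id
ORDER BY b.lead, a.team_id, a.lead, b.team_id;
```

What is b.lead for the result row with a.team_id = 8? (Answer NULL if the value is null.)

Vik

LEFT JOIN keeps every row from `teams a`; unmatched rows get NULL for `teams b`'s columns.
Matching on a.team_id <= b.team_id.
- a[0] team_id=2 → 4 match(es) in b → 4 row(s).
- a[1] team_id=8 → 1 match(es) in b → 1 row(s).
- a[2] team_id=1 → 6 match(es) in b → 6 row(s).
- a[3] team_id=2 → 4 match(es) in b → 4 row(s).
- a[4] team_id=1 → 6 match(es) in b → 6 row(s).
- a[5] team_id=7 → 2 match(es) in b → 2 row(s).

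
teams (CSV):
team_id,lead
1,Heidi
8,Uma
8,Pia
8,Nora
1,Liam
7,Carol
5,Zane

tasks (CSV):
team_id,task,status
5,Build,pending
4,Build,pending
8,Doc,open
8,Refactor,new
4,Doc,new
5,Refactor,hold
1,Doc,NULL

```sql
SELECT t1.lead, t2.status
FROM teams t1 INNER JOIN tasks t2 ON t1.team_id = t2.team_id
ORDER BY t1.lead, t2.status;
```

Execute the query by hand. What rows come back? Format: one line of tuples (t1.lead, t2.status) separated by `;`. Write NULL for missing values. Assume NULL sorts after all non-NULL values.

INNER JOIN keeps only pairs where the ON condition holds.
Matching on t1.team_id = t2.team_id.
Matched pairs: 10.

(Heidi, NULL); (Liam, NULL); (Nora, new); (Nora, open); (Pia, new); (Pia, open); (Uma, new); (Uma, open); (Zane, hold); (Zane, pending)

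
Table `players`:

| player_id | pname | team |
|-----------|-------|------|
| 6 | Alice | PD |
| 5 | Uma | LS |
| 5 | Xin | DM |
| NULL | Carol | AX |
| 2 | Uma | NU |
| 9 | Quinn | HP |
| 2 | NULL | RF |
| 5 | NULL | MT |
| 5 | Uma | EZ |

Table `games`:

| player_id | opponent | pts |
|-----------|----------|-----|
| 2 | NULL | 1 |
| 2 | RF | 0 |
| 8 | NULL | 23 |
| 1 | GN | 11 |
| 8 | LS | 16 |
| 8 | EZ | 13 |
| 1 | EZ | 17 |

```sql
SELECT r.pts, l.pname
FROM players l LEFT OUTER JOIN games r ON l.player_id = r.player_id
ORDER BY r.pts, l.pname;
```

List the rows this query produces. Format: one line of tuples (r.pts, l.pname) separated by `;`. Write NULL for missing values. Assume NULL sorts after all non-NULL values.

LEFT JOIN keeps every row from `players`; unmatched rows get NULL for `games`'s columns.
Matching on l.player_id = r.player_id. A NULL in a compared column never satisfies the condition.
- l (player_id=6) has no partner → padded with NULL.
- l (player_id=5) has no partner → padded with NULL.
- l (player_id=5) has no partner → padded with NULL.
- l (player_id=NULL) has no partner → padded with NULL.
- l (player_id=2) pairs with 2 row(s) of r.
- l (player_id=9) has no partner → padded with NULL.
- l (player_id=2) pairs with 2 row(s) of r.
- l (player_id=5) has no partner → padded with NULL.
- l (player_id=5) has no partner → padded with NULL.

(0, Uma); (0, NULL); (1, Uma); (1, NULL); (NULL, Alice); (NULL, Carol); (NULL, Quinn); (NULL, Uma); (NULL, Uma); (NULL, Xin); (NULL, NULL)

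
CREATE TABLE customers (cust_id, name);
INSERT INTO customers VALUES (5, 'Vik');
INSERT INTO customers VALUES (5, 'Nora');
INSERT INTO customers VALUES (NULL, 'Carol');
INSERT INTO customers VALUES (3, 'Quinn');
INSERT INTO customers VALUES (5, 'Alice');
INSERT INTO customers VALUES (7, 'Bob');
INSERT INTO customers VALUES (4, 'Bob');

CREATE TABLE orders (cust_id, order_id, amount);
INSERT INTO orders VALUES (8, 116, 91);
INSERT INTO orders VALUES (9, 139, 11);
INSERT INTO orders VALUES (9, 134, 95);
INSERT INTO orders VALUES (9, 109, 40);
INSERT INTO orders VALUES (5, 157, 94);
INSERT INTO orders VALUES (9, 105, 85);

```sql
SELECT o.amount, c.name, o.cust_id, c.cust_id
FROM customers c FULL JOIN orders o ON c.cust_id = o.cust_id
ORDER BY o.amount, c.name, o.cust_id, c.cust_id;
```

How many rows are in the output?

FULL OUTER JOIN keeps every row from both sides; unmatched rows get NULL for the other side's columns.
Matching on c.cust_id = o.cust_id. A NULL in a compared column never satisfies the condition.
Matched pairs: 3; unmatched c rows kept: 4; unmatched o rows kept: 5.
Total: 3 matched + 9 padded = 12 rows.

12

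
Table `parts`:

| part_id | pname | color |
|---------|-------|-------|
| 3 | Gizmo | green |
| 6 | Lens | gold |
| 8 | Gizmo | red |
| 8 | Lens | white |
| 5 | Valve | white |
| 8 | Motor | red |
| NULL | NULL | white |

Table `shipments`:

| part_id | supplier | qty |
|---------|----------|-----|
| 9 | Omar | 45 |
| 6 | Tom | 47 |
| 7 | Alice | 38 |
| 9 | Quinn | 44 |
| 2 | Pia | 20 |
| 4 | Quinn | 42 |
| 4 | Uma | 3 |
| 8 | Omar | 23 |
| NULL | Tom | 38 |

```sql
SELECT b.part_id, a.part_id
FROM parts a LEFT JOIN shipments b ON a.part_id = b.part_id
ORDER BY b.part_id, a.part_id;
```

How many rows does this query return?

7

LEFT JOIN keeps every row from `parts`; unmatched rows get NULL for `shipments`'s columns.
Matching on a.part_id = b.part_id. A NULL in a compared column never satisfies the condition.
- a (part_id=3) has no partner → padded with NULL.
- a (part_id=6) pairs with 1 row(s) of b.
- a (part_id=8) pairs with 1 row(s) of b.
- a (part_id=8) pairs with 1 row(s) of b.
- a (part_id=5) has no partner → padded with NULL.
- a (part_id=8) pairs with 1 row(s) of b.
- a (part_id=NULL) has no partner → padded with NULL.
Total: 4 matched + 3 padded = 7 rows.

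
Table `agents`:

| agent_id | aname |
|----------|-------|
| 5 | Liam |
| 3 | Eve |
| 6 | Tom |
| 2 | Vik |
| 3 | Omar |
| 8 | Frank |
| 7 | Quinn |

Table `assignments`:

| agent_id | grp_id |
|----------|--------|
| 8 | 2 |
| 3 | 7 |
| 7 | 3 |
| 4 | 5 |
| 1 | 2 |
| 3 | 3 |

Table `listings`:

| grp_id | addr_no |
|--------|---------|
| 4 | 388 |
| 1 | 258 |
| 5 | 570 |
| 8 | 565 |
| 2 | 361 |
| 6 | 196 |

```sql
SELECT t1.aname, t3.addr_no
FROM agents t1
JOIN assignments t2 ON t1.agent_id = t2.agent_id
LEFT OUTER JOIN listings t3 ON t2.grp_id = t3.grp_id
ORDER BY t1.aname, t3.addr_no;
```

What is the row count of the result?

Step 1 — t1 INNER JOIN t2 on agent_id → 6 row(s).
Then LEFT JOIN `listings t3` on grp_id: each of those 6 rows is kept; rows whose t2.grp_id has no match in t3 get NULL for t3's columns.
Result: 6 row(s).

6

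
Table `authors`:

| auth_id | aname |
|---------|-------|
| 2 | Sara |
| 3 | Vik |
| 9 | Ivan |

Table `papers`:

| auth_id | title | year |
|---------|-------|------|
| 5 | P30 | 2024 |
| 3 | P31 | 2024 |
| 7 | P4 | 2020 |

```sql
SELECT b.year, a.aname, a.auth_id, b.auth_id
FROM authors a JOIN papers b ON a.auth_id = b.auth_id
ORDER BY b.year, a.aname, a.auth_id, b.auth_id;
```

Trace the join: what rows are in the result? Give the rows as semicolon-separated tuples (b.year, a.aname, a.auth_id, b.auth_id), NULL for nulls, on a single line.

(2024, Vik, 3, 3)

INNER JOIN keeps only pairs where the ON condition holds.
Matching on a.auth_id = b.auth_id.
- a[0] auth_id=2 → no match; dropped.
- a[1] auth_id=3 → 1 match(es) in b → 1 row(s).
- a[2] auth_id=9 → no match; dropped.
After projecting and ordering:
b.year | a.aname | a.auth_id | b.auth_id
2024 | Vik | 3 | 3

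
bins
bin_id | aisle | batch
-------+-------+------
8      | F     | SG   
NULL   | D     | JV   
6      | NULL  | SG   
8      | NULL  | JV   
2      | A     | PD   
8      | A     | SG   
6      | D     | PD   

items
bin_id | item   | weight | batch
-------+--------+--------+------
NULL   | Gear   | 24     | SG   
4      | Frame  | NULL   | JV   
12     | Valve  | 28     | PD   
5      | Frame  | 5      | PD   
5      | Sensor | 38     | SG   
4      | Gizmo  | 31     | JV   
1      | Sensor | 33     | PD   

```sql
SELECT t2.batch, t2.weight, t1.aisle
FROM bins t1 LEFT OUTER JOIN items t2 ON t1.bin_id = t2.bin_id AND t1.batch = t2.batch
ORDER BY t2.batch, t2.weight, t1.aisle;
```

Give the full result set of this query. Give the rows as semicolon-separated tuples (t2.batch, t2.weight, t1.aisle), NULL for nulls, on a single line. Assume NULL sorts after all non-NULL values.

(NULL, NULL, A); (NULL, NULL, A); (NULL, NULL, D); (NULL, NULL, D); (NULL, NULL, F); (NULL, NULL, NULL); (NULL, NULL, NULL)

LEFT JOIN keeps every row from `bins`; unmatched rows get NULL for `items`'s columns.
Matching on t1.bin_id = t2.bin_id AND t1.batch = t2.batch. A NULL in a compared column never satisfies the condition.
- t1 (bin_id=8, batch=SG) has no partner → padded with NULL.
- t1 (bin_id=NULL, batch=JV) has no partner → padded with NULL.
- t1 (bin_id=6, batch=SG) has no partner → padded with NULL.
- t1 (bin_id=8, batch=JV) has no partner → padded with NULL.
- t1 (bin_id=2, batch=PD) has no partner → padded with NULL.
- t1 (bin_id=8, batch=SG) has no partner → padded with NULL.
- t1 (bin_id=6, batch=PD) has no partner → padded with NULL.
After projecting and ordering:
t2.batch | t2.weight | t1.aisle
NULL | NULL | A
NULL | NULL | A
NULL | NULL | D
NULL | NULL | D
NULL | NULL | F
NULL | NULL | NULL
NULL | NULL | NULL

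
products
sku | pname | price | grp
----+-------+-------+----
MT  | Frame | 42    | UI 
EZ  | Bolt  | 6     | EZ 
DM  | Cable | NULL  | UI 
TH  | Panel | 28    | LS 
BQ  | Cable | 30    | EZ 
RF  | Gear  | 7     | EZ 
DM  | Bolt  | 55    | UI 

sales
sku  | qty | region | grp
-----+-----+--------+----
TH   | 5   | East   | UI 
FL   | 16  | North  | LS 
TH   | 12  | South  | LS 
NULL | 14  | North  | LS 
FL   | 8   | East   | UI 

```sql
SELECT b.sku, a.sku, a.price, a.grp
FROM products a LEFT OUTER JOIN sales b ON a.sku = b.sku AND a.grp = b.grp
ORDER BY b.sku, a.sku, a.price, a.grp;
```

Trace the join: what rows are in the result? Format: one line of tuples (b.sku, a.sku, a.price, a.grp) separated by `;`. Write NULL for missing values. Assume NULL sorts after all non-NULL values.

LEFT JOIN keeps every row from `products`; unmatched rows get NULL for `sales`'s columns.
Matching on a.sku = b.sku AND a.grp = b.grp. A NULL in a compared column never satisfies the condition.
- a (sku=MT, grp=UI) has no partner → padded with NULL.
- a (sku=EZ, grp=EZ) has no partner → padded with NULL.
- a (sku=DM, grp=UI) has no partner → padded with NULL.
- a (sku=TH, grp=LS) pairs with 1 row(s) of b.
- a (sku=BQ, grp=EZ) has no partner → padded with NULL.
- a (sku=RF, grp=EZ) has no partner → padded with NULL.
- a (sku=DM, grp=UI) has no partner → padded with NULL.
After projecting and ordering:
b.sku | a.sku | a.price | a.grp
TH | TH | 28 | LS
NULL | BQ | 30 | EZ
NULL | DM | 55 | UI
NULL | DM | NULL | UI
NULL | EZ | 6 | EZ
NULL | MT | 42 | UI
NULL | RF | 7 | EZ

(TH, TH, 28, LS); (NULL, BQ, 30, EZ); (NULL, DM, 55, UI); (NULL, DM, NULL, UI); (NULL, EZ, 6, EZ); (NULL, MT, 42, UI); (NULL, RF, 7, EZ)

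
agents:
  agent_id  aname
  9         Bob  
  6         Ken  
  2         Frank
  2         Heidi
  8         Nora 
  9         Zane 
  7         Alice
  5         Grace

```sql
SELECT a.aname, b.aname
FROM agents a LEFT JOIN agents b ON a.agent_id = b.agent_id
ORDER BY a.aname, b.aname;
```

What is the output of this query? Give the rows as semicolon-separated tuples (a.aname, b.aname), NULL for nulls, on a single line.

LEFT JOIN keeps every row from `agents a`; unmatched rows get NULL for `agents b`'s columns.
Matching on a.agent_id = b.agent_id.
Matched pairs: 12; unmatched a rows kept: 0.

(Alice, Alice); (Bob, Bob); (Bob, Zane); (Frank, Frank); (Frank, Heidi); (Grace, Grace); (Heidi, Frank); (Heidi, Heidi); (Ken, Ken); (Nora, Nora); (Zane, Bob); (Zane, Zane)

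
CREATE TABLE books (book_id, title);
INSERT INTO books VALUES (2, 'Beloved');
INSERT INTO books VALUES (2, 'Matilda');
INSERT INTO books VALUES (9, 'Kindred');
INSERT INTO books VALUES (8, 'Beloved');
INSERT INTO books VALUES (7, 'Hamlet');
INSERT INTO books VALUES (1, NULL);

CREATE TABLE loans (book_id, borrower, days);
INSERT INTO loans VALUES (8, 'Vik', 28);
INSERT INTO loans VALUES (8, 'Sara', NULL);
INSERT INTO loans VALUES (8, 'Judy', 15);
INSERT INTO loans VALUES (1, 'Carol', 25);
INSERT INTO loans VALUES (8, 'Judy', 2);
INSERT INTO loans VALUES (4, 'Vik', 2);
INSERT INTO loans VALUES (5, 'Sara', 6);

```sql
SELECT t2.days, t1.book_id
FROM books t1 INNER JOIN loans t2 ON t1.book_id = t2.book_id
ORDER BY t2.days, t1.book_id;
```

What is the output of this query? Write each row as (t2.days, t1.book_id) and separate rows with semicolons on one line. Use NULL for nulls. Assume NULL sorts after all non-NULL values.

INNER JOIN keeps only pairs where the ON condition holds.
Matching on t1.book_id = t2.book_id.
- t1 row (book_id=2): no match → dropped.
- t1 row (book_id=2): no match → dropped.
- t1 row (book_id=9): no match → dropped.
- t1 row (book_id=8): matches 4 t2 row(s) → 4 output row(s).
- t1 row (book_id=7): no match → dropped.
- t1 row (book_id=1): matches 1 t2 row(s) → 1 output row(s).
After projecting and ordering:
t2.days | t1.book_id
2 | 8
15 | 8
25 | 1
28 | 8
NULL | 8

(2, 8); (15, 8); (25, 1); (28, 8); (NULL, 8)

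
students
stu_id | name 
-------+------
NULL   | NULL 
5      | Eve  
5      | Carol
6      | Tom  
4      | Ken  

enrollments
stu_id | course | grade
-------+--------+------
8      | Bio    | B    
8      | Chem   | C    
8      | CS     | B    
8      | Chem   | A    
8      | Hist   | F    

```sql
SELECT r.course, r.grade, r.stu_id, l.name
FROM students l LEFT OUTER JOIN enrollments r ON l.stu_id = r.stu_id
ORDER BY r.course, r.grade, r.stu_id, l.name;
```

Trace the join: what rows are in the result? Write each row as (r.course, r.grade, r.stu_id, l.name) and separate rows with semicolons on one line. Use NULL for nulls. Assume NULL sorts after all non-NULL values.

(NULL, NULL, NULL, Carol); (NULL, NULL, NULL, Eve); (NULL, NULL, NULL, Ken); (NULL, NULL, NULL, Tom); (NULL, NULL, NULL, NULL)

LEFT JOIN keeps every row from `students`; unmatched rows get NULL for `enrollments`'s columns.
Matching on l.stu_id = r.stu_id. A NULL in a compared column never satisfies the condition.
Matched pairs: 0; unmatched l rows kept: 5.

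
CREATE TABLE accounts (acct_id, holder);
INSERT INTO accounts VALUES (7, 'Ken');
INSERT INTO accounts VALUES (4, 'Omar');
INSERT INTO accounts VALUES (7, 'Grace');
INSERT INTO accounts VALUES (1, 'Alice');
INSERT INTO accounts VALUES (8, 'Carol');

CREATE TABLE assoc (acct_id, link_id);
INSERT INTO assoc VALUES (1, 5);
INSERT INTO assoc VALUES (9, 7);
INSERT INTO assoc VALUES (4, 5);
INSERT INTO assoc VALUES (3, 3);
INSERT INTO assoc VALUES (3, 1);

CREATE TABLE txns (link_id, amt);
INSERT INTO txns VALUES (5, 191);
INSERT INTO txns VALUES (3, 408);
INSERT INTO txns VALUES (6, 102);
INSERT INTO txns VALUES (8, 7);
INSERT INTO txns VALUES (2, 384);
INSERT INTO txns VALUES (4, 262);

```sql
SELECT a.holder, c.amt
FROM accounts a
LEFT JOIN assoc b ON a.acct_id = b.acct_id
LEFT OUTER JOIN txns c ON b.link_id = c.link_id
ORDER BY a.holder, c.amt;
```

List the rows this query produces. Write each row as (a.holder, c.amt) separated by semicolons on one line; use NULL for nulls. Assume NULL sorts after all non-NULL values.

Joins associate left-to-right: accounts LEFT JOIN assoc on acct_id gives 5 intermediate row(s).
Then LEFT JOIN `txns c` on link_id: each of those 5 rows is kept; rows whose b.link_id has no match in c get NULL for c's columns.

(Alice, 191); (Carol, NULL); (Grace, NULL); (Ken, NULL); (Omar, 191)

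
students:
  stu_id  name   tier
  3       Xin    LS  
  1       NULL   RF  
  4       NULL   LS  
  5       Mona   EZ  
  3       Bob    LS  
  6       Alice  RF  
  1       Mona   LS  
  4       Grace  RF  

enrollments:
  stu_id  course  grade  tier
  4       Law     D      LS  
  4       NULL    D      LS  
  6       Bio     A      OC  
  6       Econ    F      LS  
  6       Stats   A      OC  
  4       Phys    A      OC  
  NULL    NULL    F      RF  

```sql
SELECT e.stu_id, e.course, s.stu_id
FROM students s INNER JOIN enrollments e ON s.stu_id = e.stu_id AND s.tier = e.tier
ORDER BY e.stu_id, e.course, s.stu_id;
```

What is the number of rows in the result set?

INNER JOIN keeps only pairs where the ON condition holds.
Matching on s.stu_id = e.stu_id AND s.tier = e.tier. A NULL in a compared column never satisfies the condition.
- stu_id=3, tier=LS: no matching e row, dropped.
- stu_id=1, tier=RF: no matching e row, dropped.
- stu_id=4, tier=LS: 2 matching e row(s), so 2 row(s) emitted.
- stu_id=5, tier=EZ: no matching e row, dropped.
- stu_id=3, tier=LS: no matching e row, dropped.
- stu_id=6, tier=RF: no matching e row, dropped.
- stu_id=1, tier=LS: no matching e row, dropped.
- stu_id=4, tier=RF: no matching e row, dropped.
Total: 2 rows.

2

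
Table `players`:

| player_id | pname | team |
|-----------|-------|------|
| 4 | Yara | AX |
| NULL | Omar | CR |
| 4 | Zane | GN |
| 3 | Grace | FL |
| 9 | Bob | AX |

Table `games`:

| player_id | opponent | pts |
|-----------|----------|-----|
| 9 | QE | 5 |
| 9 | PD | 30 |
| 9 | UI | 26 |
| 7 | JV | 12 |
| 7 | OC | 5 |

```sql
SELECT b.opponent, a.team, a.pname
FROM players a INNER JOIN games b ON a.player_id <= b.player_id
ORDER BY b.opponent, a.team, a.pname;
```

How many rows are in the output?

INNER JOIN keeps only pairs where the ON condition holds.
Matching on a.player_id <= b.player_id. A NULL in a compared column never satisfies the condition.
- player_id=4: 5 matching b row(s), so 5 row(s) emitted.
- player_id=NULL: no matching b row, dropped.
- player_id=4: 5 matching b row(s), so 5 row(s) emitted.
- player_id=3: 5 matching b row(s), so 5 row(s) emitted.
- player_id=9: 3 matching b row(s), so 3 row(s) emitted.
Total: 18 rows.

18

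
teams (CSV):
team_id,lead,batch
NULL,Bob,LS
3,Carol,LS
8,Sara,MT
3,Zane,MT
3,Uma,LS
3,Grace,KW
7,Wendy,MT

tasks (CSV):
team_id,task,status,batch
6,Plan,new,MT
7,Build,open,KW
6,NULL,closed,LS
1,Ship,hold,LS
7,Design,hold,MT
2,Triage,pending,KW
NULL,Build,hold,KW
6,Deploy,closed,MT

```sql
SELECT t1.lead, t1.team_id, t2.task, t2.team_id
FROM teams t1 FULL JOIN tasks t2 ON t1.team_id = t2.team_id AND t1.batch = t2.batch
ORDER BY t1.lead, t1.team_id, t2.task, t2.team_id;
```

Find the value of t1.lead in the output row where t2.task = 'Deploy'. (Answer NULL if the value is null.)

NULL

FULL OUTER JOIN keeps every row from both sides; unmatched rows get NULL for the other side's columns.
Matching on t1.team_id = t2.team_id AND t1.batch = t2.batch. A NULL in a compared column never satisfies the condition.
- t1 (team_id=NULL, batch=LS) has no partner → padded with NULL.
- t1 (team_id=3, batch=LS) has no partner → padded with NULL.
- t1 (team_id=8, batch=MT) has no partner → padded with NULL.
- t1 (team_id=3, batch=MT) has no partner → padded with NULL.
- t1 (team_id=3, batch=LS) has no partner → padded with NULL.
- t1 (team_id=3, batch=KW) has no partner → padded with NULL.
- t1 (team_id=7, batch=MT) pairs with 1 row(s) of t2.
- 7 row(s) from t2 found no t1 partner → padded with NULL.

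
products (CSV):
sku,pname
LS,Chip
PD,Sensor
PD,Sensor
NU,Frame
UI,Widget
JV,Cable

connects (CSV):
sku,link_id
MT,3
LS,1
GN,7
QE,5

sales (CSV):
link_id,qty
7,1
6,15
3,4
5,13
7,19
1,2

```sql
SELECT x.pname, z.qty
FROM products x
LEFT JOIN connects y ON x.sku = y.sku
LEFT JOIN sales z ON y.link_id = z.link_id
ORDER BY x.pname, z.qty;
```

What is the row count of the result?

6

Joins associate left-to-right: products LEFT JOIN connects on sku gives 6 intermediate row(s).
Then LEFT JOIN `sales z` on link_id: each of those 6 rows is kept; rows whose y.link_id has no match in z get NULL for z's columns.
Result: 6 row(s).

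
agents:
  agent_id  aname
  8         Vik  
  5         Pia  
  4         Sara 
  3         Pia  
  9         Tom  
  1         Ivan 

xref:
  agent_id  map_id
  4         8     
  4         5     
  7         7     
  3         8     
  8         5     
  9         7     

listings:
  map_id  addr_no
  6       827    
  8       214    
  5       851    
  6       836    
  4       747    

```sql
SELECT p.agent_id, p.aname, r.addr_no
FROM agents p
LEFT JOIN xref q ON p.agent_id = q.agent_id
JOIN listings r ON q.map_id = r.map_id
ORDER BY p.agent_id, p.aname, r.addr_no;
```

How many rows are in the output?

4

Joins associate left-to-right: agents LEFT JOIN xref on agent_id gives 7 intermediate row(s).
Then INNER JOIN `listings r` on map_id: keep only rows whose q.map_id appears in r.
Result: 4 row(s).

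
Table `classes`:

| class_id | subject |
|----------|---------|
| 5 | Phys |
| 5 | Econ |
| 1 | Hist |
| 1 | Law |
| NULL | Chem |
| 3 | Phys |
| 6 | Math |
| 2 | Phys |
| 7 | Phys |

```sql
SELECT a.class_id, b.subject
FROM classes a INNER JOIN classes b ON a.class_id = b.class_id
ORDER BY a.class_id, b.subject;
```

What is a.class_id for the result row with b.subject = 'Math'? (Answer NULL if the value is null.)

6

INNER JOIN keeps only pairs where the ON condition holds.
Matching on a.class_id = b.class_id. A NULL in a compared column never satisfies the condition.
- a (class_id=5) pairs with 2 row(s) of b.
- a (class_id=5) pairs with 2 row(s) of b.
- a (class_id=1) pairs with 2 row(s) of b.
- a (class_id=1) pairs with 2 row(s) of b.
- a (class_id=NULL) has no partner → excluded.
- a (class_id=3) pairs with 1 row(s) of b.
- a (class_id=6) pairs with 1 row(s) of b.
- a (class_id=2) pairs with 1 row(s) of b.
- a (class_id=7) pairs with 1 row(s) of b.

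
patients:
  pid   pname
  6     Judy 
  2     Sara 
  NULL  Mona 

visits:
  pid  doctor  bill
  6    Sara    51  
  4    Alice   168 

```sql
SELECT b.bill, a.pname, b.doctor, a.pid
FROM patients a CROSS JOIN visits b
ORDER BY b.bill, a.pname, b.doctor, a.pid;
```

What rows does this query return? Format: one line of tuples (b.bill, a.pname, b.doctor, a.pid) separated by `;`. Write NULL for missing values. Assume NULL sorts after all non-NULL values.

CROSS JOIN pairs every row of `patients` with every row of `visits`: 3 × 2 = 6 rows.
After projecting and ordering:
b.bill | a.pname | b.doctor | a.pid
51 | Judy | Sara | 6
51 | Mona | Sara | NULL
51 | Sara | Sara | 2
168 | Judy | Alice | 6
168 | Mona | Alice | NULL
168 | Sara | Alice | 2

(51, Judy, Sara, 6); (51, Mona, Sara, NULL); (51, Sara, Sara, 2); (168, Judy, Alice, 6); (168, Mona, Alice, NULL); (168, Sara, Alice, 2)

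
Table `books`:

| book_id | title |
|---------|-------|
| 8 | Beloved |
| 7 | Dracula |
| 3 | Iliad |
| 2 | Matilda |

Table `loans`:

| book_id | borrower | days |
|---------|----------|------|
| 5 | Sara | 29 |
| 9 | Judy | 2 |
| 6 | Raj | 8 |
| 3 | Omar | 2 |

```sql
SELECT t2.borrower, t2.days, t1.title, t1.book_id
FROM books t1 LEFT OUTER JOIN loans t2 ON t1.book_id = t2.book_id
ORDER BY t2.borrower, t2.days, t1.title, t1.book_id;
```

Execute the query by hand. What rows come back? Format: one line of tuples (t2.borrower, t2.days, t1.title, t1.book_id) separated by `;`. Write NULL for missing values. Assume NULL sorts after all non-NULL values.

LEFT JOIN keeps every row from `books`; unmatched rows get NULL for `loans`'s columns.
Matching on t1.book_id = t2.book_id.
- book_id=8: no t2 row matches, row kept with t2 columns NULL.
- book_id=7: no t2 row matches, row kept with t2 columns NULL.
- book_id=3: 1 matching t2 row(s), so 1 row(s) emitted.
- book_id=2: no t2 row matches, row kept with t2 columns NULL.
After projecting and ordering:
t2.borrower | t2.days | t1.title | t1.book_id
Omar | 2 | Iliad | 3
NULL | NULL | Beloved | 8
NULL | NULL | Dracula | 7
NULL | NULL | Matilda | 2

(Omar, 2, Iliad, 3); (NULL, NULL, Beloved, 8); (NULL, NULL, Dracula, 7); (NULL, NULL, Matilda, 2)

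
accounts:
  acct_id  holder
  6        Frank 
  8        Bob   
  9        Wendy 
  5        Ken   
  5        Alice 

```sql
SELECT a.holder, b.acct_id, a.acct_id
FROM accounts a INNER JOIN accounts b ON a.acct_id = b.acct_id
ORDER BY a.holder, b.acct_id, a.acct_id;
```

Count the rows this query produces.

INNER JOIN keeps only pairs where the ON condition holds.
Matching on a.acct_id = b.acct_id.
- acct_id=6: 1 matching b row(s), so 1 row(s) emitted.
- acct_id=8: 1 matching b row(s), so 1 row(s) emitted.
- acct_id=9: 1 matching b row(s), so 1 row(s) emitted.
- acct_id=5: 2 matching b row(s), so 2 row(s) emitted.
- acct_id=5: 2 matching b row(s), so 2 row(s) emitted.
Total: 7 rows.

7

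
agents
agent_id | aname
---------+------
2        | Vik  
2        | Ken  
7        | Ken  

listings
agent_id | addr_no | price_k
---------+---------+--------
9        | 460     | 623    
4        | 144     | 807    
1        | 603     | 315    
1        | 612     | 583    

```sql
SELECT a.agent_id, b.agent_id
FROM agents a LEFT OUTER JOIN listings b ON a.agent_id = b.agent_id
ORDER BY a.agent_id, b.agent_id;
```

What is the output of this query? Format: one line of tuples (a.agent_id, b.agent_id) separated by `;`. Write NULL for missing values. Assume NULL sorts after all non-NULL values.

LEFT JOIN keeps every row from `agents`; unmatched rows get NULL for `listings`'s columns.
Matching on a.agent_id = b.agent_id.
- agent_id=2: no b row matches, row kept with b columns NULL.
- agent_id=2: no b row matches, row kept with b columns NULL.
- agent_id=7: no b row matches, row kept with b columns NULL.
After projecting and ordering:
a.agent_id | b.agent_id
2 | NULL
2 | NULL
7 | NULL

(2, NULL); (2, NULL); (7, NULL)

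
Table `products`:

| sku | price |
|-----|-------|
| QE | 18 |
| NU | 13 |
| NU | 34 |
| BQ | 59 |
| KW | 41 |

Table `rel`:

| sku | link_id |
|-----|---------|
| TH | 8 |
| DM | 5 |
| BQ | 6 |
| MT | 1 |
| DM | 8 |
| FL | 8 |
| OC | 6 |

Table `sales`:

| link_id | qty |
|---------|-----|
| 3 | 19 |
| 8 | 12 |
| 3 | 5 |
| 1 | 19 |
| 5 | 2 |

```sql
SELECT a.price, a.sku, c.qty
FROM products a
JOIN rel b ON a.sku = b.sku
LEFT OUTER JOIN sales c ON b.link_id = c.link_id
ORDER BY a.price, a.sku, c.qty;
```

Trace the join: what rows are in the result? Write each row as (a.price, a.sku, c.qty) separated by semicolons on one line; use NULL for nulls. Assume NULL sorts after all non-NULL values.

(59, BQ, NULL)

Evaluate left to right. First `products a INNER JOIN rel b` on sku: 1 row(s).
Then LEFT JOIN `sales c` on link_id: each of those 1 rows is kept; rows whose b.link_id has no match in c get NULL for c's columns.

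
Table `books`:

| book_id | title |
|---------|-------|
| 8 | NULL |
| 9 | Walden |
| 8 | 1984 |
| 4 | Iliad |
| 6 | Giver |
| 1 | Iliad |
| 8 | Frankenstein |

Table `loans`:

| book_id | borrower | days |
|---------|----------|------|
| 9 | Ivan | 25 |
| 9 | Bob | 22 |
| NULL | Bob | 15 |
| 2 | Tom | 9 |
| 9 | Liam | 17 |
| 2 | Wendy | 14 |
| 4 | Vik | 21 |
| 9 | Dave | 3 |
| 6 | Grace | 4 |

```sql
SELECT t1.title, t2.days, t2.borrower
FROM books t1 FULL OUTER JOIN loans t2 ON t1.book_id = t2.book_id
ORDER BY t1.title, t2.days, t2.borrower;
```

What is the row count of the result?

13

FULL OUTER JOIN keeps every row from both sides; unmatched rows get NULL for the other side's columns.
Matching on t1.book_id = t2.book_id. A NULL in a compared column never satisfies the condition.
Matched pairs: 6; unmatched t1 rows kept: 4; unmatched t2 rows kept: 3.
Total: 6 matched + 7 padded = 13 rows.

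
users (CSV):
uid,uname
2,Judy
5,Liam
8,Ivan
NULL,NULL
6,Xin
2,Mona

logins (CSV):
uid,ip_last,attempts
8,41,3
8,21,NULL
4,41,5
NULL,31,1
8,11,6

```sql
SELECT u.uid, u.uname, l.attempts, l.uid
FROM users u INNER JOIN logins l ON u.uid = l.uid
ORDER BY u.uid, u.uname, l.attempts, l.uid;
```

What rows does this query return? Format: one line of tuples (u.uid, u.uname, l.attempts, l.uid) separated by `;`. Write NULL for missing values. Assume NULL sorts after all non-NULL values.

INNER JOIN keeps only pairs where the ON condition holds.
Matching on u.uid = l.uid. A NULL in a compared column never satisfies the condition.
Matched pairs: 3.

(8, Ivan, 3, 8); (8, Ivan, 6, 8); (8, Ivan, NULL, 8)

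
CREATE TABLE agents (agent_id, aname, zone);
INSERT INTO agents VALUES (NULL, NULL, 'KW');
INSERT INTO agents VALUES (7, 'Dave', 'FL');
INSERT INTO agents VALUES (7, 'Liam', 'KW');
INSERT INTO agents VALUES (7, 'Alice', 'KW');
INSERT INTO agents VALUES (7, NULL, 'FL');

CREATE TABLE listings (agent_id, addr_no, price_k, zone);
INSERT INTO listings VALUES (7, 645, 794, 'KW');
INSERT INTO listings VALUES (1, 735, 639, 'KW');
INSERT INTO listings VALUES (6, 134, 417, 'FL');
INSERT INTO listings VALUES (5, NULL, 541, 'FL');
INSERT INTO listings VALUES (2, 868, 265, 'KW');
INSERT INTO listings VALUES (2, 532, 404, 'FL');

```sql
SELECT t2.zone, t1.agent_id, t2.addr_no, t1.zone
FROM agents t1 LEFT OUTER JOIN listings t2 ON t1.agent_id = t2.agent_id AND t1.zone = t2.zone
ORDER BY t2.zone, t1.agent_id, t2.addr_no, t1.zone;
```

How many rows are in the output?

5

LEFT JOIN keeps every row from `agents`; unmatched rows get NULL for `listings`'s columns.
Matching on t1.agent_id = t2.agent_id AND t1.zone = t2.zone. A NULL in a compared column never satisfies the condition.
Matched pairs: 2; unmatched t1 rows kept: 3.
Total: 2 matched + 3 padded = 5 rows.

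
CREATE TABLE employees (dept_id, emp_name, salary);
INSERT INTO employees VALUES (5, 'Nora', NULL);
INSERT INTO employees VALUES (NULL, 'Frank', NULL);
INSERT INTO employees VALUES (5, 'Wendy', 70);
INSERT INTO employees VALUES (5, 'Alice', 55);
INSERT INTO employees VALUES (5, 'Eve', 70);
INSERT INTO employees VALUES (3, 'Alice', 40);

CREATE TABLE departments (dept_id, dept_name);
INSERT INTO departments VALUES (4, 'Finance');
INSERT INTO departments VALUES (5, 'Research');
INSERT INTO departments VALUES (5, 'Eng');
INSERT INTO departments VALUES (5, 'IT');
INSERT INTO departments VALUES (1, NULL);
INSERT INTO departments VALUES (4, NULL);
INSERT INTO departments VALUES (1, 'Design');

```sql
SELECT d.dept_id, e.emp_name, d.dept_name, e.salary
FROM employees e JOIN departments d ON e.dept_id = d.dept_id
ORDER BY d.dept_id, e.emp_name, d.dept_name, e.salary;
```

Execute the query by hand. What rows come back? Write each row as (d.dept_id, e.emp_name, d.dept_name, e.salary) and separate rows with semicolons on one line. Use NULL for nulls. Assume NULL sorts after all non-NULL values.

INNER JOIN keeps only pairs where the ON condition holds.
Matching on e.dept_id = d.dept_id. A NULL in a compared column never satisfies the condition.
- e row (dept_id=5): matches 3 d row(s) → 3 output row(s).
- e row (dept_id=NULL): no match → dropped.
- e row (dept_id=5): matches 3 d row(s) → 3 output row(s).
- e row (dept_id=5): matches 3 d row(s) → 3 output row(s).
- e row (dept_id=5): matches 3 d row(s) → 3 output row(s).
- e row (dept_id=3): no match → dropped.

(5, Alice, Eng, 55); (5, Alice, IT, 55); (5, Alice, Research, 55); (5, Eve, Eng, 70); (5, Eve, IT, 70); (5, Eve, Research, 70); (5, Nora, Eng, NULL); (5, Nora, IT, NULL); (5, Nora, Research, NULL); (5, Wendy, Eng, 70); (5, Wendy, IT, 70); (5, Wendy, Research, 70)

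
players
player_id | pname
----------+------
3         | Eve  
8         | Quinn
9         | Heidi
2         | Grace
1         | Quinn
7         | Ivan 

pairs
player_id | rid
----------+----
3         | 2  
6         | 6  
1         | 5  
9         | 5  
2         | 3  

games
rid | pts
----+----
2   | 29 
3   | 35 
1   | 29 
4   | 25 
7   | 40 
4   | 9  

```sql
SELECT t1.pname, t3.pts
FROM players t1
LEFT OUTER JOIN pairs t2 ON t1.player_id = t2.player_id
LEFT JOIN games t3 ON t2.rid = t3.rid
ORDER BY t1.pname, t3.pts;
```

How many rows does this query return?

Evaluate left to right. First `players t1 LEFT JOIN pairs t2` on player_id: 6 row(s).
Then LEFT JOIN `games t3` on rid: each of those 6 rows is kept; rows whose t2.rid has no match in t3 get NULL for t3's columns.
Result: 6 row(s).

6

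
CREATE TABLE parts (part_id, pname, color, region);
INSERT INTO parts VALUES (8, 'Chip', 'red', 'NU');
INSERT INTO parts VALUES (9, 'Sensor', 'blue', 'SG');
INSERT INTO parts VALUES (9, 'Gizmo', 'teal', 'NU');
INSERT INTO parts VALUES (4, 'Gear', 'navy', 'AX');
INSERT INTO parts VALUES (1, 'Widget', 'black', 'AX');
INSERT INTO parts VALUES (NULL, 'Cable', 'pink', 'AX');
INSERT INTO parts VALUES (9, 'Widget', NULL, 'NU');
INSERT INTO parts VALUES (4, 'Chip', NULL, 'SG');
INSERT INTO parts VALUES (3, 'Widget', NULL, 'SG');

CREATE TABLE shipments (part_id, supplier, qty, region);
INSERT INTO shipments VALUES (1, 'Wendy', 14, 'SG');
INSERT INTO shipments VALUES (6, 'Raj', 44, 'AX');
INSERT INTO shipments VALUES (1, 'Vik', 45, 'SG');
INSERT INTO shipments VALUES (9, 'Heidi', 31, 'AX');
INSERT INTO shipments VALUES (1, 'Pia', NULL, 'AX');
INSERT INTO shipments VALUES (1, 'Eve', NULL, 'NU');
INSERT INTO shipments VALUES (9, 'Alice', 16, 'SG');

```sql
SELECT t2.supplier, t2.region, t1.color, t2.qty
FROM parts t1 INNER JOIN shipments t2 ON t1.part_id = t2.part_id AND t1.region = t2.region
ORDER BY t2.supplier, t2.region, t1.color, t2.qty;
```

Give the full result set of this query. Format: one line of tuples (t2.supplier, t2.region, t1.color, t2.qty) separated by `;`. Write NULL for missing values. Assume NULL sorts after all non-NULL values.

(Alice, SG, blue, 16); (Pia, AX, black, NULL)

INNER JOIN keeps only pairs where the ON condition holds.
Matching on t1.part_id = t2.part_id AND t1.region = t2.region. A NULL in a compared column never satisfies the condition.
- t1[0] part_id=8, region=NU → no match; dropped.
- t1[1] part_id=9, region=SG → 1 match(es) in t2 → 1 row(s).
- t1[2] part_id=9, region=NU → no match; dropped.
- t1[3] part_id=4, region=AX → no match; dropped.
- t1[4] part_id=1, region=AX → 1 match(es) in t2 → 1 row(s).
- t1[5] part_id=NULL, region=AX → no match; dropped.
- t1[6] part_id=9, region=NU → no match; dropped.
- t1[7] part_id=4, region=SG → no match; dropped.
- t1[8] part_id=3, region=SG → no match; dropped.
After projecting and ordering:
t2.supplier | t2.region | t1.color | t2.qty
Alice | SG | blue | 16
Pia | AX | black | NULL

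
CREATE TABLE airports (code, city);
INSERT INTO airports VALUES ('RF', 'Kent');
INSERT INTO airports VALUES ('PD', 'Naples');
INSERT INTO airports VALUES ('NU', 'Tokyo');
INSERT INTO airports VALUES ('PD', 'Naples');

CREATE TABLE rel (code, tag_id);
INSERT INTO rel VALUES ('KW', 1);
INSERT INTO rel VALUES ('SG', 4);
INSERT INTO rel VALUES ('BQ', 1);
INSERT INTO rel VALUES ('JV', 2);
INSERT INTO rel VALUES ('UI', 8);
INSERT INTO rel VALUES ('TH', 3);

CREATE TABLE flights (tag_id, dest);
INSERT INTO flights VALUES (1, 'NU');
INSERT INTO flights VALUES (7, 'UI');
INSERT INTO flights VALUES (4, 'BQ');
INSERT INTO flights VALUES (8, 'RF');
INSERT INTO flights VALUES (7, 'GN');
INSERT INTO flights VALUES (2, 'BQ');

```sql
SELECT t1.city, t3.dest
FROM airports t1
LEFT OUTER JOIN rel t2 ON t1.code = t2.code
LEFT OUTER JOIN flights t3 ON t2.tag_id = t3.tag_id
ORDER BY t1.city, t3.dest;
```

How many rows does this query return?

4

Evaluate left to right. First `airports t1 LEFT JOIN rel t2` on code: 4 row(s).
Then LEFT JOIN `flights t3` on tag_id: each of those 4 rows is kept; rows whose t2.tag_id has no match in t3 get NULL for t3's columns.
Result: 4 row(s).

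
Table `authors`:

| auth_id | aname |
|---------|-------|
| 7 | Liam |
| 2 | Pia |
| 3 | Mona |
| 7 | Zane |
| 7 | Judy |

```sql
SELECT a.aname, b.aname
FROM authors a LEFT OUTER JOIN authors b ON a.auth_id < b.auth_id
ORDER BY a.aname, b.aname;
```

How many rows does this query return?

10

LEFT JOIN keeps every row from `authors a`; unmatched rows get NULL for `authors b`'s columns.
Matching on a.auth_id < b.auth_id.
Matched pairs: 7; unmatched a rows kept: 3.
Total: 7 matched + 3 padded = 10 rows.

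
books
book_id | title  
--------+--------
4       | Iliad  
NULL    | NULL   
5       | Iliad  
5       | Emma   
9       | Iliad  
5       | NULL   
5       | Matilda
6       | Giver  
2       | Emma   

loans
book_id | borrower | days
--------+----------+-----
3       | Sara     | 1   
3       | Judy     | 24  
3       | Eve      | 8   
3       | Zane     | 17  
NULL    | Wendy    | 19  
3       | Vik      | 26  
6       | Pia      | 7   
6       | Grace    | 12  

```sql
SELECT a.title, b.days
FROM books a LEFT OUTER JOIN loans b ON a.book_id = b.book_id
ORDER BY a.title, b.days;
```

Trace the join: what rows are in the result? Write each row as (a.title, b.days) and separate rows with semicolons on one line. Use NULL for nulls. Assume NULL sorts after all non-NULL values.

(Emma, NULL); (Emma, NULL); (Giver, 7); (Giver, 12); (Iliad, NULL); (Iliad, NULL); (Iliad, NULL); (Matilda, NULL); (NULL, NULL); (NULL, NULL)

LEFT JOIN keeps every row from `books`; unmatched rows get NULL for `loans`'s columns.
Matching on a.book_id = b.book_id. A NULL in a compared column never satisfies the condition.
Matched pairs: 2; unmatched a rows kept: 8.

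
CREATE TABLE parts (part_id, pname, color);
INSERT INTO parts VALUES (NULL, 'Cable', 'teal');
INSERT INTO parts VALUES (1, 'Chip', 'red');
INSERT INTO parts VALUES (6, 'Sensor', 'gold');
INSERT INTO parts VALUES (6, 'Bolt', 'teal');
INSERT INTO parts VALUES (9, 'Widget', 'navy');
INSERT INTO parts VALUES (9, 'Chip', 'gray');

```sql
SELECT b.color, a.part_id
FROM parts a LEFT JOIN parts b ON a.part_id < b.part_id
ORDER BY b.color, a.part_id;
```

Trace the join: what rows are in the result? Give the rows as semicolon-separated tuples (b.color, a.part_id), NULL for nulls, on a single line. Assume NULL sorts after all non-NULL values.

(gold, 1); (gray, 1); (gray, 6); (gray, 6); (navy, 1); (navy, 6); (navy, 6); (teal, 1); (NULL, 9); (NULL, 9); (NULL, NULL)

LEFT JOIN keeps every row from `parts a`; unmatched rows get NULL for `parts b`'s columns.
Matching on a.part_id < b.part_id. A NULL in a compared column never satisfies the condition.
Matched pairs: 8; unmatched a rows kept: 3.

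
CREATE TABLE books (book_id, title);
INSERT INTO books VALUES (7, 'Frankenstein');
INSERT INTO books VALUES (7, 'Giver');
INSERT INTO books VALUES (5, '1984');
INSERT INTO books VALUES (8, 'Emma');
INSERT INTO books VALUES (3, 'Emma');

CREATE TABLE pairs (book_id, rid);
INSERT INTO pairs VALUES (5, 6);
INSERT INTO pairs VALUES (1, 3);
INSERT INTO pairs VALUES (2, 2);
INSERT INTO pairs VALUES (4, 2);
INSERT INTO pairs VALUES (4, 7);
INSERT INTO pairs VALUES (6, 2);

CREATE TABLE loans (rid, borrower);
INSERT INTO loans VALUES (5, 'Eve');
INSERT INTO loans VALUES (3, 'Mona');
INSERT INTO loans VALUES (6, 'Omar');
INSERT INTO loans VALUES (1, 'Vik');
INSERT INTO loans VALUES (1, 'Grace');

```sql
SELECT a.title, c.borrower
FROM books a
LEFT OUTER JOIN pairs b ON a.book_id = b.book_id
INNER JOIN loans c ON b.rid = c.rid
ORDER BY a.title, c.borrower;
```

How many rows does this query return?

Joins associate left-to-right: books LEFT JOIN pairs on book_id gives 5 intermediate row(s).
Then INNER JOIN `loans c` on rid: keep only rows whose b.rid appears in c.
Result: 1 row(s).

1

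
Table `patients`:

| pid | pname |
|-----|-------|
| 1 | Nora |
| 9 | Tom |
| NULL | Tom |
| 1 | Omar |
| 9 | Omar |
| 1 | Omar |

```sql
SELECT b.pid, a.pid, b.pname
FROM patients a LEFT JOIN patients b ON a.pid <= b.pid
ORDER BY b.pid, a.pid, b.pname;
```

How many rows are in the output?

LEFT JOIN keeps every row from `patients a`; unmatched rows get NULL for `patients b`'s columns.
Matching on a.pid <= b.pid. A NULL in a compared column never satisfies the condition.
- a row (pid=1): matches 5 b row(s) → 5 output row(s).
- a row (pid=9): matches 2 b row(s) → 2 output row(s).
- a row (pid=NULL): no match → kept, b columns NULL.
- a row (pid=1): matches 5 b row(s) → 5 output row(s).
- a row (pid=9): matches 2 b row(s) → 2 output row(s).
- a row (pid=1): matches 5 b row(s) → 5 output row(s).
Total: 19 matched + 1 padded = 20 rows.

20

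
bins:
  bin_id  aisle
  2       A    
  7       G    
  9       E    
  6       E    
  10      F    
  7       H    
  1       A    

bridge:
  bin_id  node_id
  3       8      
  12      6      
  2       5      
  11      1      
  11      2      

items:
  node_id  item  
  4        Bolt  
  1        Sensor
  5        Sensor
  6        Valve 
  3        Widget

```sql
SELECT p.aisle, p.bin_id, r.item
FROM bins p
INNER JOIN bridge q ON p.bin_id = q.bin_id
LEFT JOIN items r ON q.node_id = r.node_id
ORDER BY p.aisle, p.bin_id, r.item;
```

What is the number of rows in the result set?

1

Evaluate left to right. First `bins p INNER JOIN bridge q` on bin_id: 1 row(s).
Then LEFT JOIN `items r` on node_id: each of those 1 rows is kept; rows whose q.node_id has no match in r get NULL for r's columns.
Result: 1 row(s).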